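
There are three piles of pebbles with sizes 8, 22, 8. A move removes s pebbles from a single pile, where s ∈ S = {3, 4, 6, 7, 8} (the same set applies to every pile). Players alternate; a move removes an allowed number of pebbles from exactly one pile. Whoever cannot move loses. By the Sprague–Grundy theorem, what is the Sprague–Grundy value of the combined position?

All piles use S = {3, 4, 6, 7, 8}:
G(0) = 0
G(1) = mex{} = 0
G(2) = mex{} = 0
G(3) = mex{0} = 1
G(4) = mex{0,0} = 1
G(5) = mex{0,0} = 1
G(6) = mex{1,0,0} = 2
G(7) = mex{1,1,0,0} = 2
G(8) = mex{1,1,0,0,0} = 2
G(9) = mex{2,1,1,0,0} = 3
G(10) = mex{2,2,1,1,0} = 3
G(11) = mex{2,2,1,1,1} = 0
G(12) = mex{3,2,2,1,1} = 0
G(13) = mex{3,3,2,2,1} = 0
G(14) = mex{0,3,2,2,2} = 1
G(15) = mex{0,0,3,2,2} = 1
G(16) = mex{0,0,3,3,2} = 1
G(17) = mex{1,0,0,3,3} = 2
G(18) = mex{1,1,0,0,3} = 2
G(19) = mex{1,1,0,0,0} = 2
G(20) = mex{2,1,1,0,0} = 3
G(21) = mex{2,2,1,1,0} = 3
G(22) = mex{2,2,1,1,1} = 0
Pile A: G(8) = 2.
Pile B: G(22) = 0.
Pile C: G(8) = 2.
Combined Grundy value = 2 ⊕ 0 ⊕ 2 = 0.

0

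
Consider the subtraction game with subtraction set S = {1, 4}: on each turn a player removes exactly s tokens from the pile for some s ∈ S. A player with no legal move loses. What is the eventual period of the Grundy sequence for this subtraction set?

5

G(0) = 0
G(1) = mex{0} = 1
G(2) = mex{1} = 0
G(3) = mex{0} = 1
G(4) = mex{1,0} = 2
G(5) = mex{2,1} = 0
G(6) = mex{0,0} = 1
G(7) = mex{1,1} = 0
G(8) = mex{0,2} = 1
G(9) = mex{1,0} = 2
G(10) = mex{2,1} = 0
G(11) = mex{0,0} = 1
G(12) = mex{1,1} = 0
G(13) = mex{0,2} = 1
G(14) = mex{1,0} = 2
G(n+5) = G(n) holds for n = 0,…,3 (a full window of length max(S) = 4), so the sequence is purely periodic with period 5.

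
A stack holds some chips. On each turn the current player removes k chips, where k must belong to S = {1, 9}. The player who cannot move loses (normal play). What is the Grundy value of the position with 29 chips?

1

G(0) = 0
G(1) = mex{0} = 1
G(2) = mex{1} = 0
G(3) = mex{0} = 1
G(4) = mex{1} = 0
G(5) = mex{0} = 1
G(6) = mex{1} = 0
G(7) = mex{0} = 1
G(8) = mex{1} = 0
G(9) = mex{0,0} = 1
G(10) = mex{1,1} = 0
G(11) = mex{0,0} = 1
G(12) = mex{1,1} = 0
G(13) = mex{0,0} = 1
G(14) = mex{1,1} = 0
G(15) = mex{0,0} = 1
G(16) = mex{1,1} = 0
G(17) = mex{0,0} = 1
G(18) = mex{1,1} = 0
G(19) = mex{0,0} = 1
G(20) = mex{1,1} = 0
G(21) = mex{0,0} = 1
G(22) = mex{1,1} = 0
G(23) = mex{0,0} = 1
G(24) = mex{1,1} = 0
G(25) = mex{0,0} = 1
G(26) = mex{1,1} = 0
G(27) = mex{0,0} = 1
G(28) = mex{1,1} = 0
G(29) = mex{0,0} = 1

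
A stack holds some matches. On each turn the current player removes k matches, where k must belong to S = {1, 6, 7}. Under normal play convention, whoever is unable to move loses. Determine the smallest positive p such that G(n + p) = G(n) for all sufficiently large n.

n :  0  1  2  3  4  5  6  7  8  9 10 11 12 13 14 15 16 17 18 19 20 21 22 23 24 25
G :  0  1  0  1  0  1  2  3  2  3  2  3  0  1  0  1  0  1  2  3  2  3  2  3  0  1
G(n+12) = G(n) holds for n = 0,…,6 (a full window of length max(S) = 7), so the sequence is purely periodic with period 12.

12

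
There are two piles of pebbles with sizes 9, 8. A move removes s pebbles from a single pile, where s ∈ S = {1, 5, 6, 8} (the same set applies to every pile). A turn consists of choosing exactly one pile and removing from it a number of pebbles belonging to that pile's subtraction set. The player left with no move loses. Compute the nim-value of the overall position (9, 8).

1

All piles use S = {1, 5, 6, 8}:
n : 0 1 2 3 4 5 6 7 8 9
G : 0 1 0 1 0 1 2 3 2 3
Pile A: G(9) = 3.
Pile B: G(8) = 2.
Combined Grundy value = 3 ⊕ 2 = 1.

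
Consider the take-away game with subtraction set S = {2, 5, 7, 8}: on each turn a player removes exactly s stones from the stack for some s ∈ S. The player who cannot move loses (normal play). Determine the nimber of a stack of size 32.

n :  0  1  2  3  4  5  6  7  8  9 10 11 12 13 14 15 16 17 18 19 20 21 22 23 24 25 26 27 28 29 30 31 32
G :  0  0  1  1  0  2  1  3  2  2  0  3  1  0  0  1  1  3  2  2  3  3  2  0  0  1  1  0  2  1  3  2  2

2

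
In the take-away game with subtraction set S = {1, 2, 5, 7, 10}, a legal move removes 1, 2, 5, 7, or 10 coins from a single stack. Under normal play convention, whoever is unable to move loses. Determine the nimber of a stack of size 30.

0

G(0) = 0
G(1) = mex{0} = 1
G(2) = mex{1,0} = 2
G(3) = mex{2,1} = 0
G(4) = mex{0,2} = 1
G(5) = mex{1,0,0} = 2
G(6) = mex{2,1,1} = 0
G(7) = mex{0,2,2,0} = 1
G(8) = mex{1,0,0,1} = 2
G(9) = mex{2,1,1,2} = 0
G(10) = mex{0,2,2,0,0} = 1
G(11) = mex{1,0,0,1,1} = 2
G(12) = mex{2,1,1,2,2} = 0
G(13) = mex{0,2,2,0,0} = 1
G(14) = mex{1,0,0,1,1} = 2
G(15) = mex{2,1,1,2,2} = 0
G(16) = mex{0,2,2,0,0} = 1
G(17) = mex{1,0,0,1,1} = 2
G(18) = mex{2,1,1,2,2} = 0
G(19) = mex{0,2,2,0,0} = 1
G(20) = mex{1,0,0,1,1} = 2
G(21) = mex{2,1,1,2,2} = 0
G(22) = mex{0,2,2,0,0} = 1
G(23) = mex{1,0,0,1,1} = 2
G(24) = mex{2,1,1,2,2} = 0
G(25) = mex{0,2,2,0,0} = 1
G(26) = mex{1,0,0,1,1} = 2
G(27) = mex{2,1,1,2,2} = 0
G(28) = mex{0,2,2,0,0} = 1
G(29) = mex{1,0,0,1,1} = 2
G(30) = mex{2,1,1,2,2} = 0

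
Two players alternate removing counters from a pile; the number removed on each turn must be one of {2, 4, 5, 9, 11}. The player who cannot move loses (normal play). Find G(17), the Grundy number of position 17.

G(0) = 0
G(1) = mex{} = 0
G(2) = mex{0} = 1
G(3) = mex{0} = 1
G(4) = mex{1,0} = 2
G(5) = mex{1,0,0} = 2
G(6) = mex{2,1,0} = 3
G(7) = mex{2,1,1} = 0
G(8) = mex{3,2,1} = 0
G(9) = mex{0,2,2,0} = 1
G(10) = mex{0,3,2,0} = 1
G(11) = mex{1,0,3,1,0} = 2
G(12) = mex{1,0,0,1,0} = 2
G(13) = mex{2,1,0,2,1} = 3
G(14) = mex{2,1,1,2,1} = 0
G(15) = mex{3,2,1,3,2} = 0
G(16) = mex{0,2,2,0,2} = 1
G(17) = mex{0,3,2,0,3} = 1

1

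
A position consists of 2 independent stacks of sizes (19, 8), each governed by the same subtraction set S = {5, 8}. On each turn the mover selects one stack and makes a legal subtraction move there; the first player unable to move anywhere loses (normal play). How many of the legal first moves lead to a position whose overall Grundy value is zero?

All stacks use S = {5, 8}:
n :  0  1  2  3  4  5  6  7  8  9 10 11 12 13 14 15 16 17 18 19
G :  0  0  0  0  0  1  1  1  1  1  2  2  2  0  0  0  0  0  1  1
Stack A: G(19) = 1.
Stack B: G(8) = 1.
Combined Grundy value = 1 ⊕ 1 = 0.
A winning move leaves total XOR = 0, i.e. changes one component's Grundy value g to g ⊕ X where X is the current total.
Stack A: target g' = 1⊕0 = 1, but every legal move changes the Grundy value (mex property), so 0 moves.
Stack B: target g' = 1⊕0 = 1, but every legal move changes the Grundy value (mex property), so 0 moves.

0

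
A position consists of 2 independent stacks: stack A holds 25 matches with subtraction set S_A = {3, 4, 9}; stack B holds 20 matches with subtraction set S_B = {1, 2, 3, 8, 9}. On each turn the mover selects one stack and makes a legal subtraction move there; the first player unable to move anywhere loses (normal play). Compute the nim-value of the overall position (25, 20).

2

Stack A, S = {3, 4, 9}:
G(0) = 0
G(1) = mex{} = 0
G(2) = mex{} = 0
G(3) = mex{0} = 1
G(4) = mex{0,0} = 1
G(5) = mex{0,0} = 1
G(6) = mex{1,0} = 2
G(7) = mex{1,1} = 0
G(8) = mex{1,1} = 0
G(9) = mex{2,1,0} = 3
G(10) = mex{0,2,0} = 1
G(11) = mex{0,0,0} = 1
G(12) = mex{3,0,1} = 2
G(13) = mex{1,3,1} = 0
G(14) = mex{1,1,1} = 0
G(15) = mex{2,1,2} = 0
G(16) = mex{0,2,0} = 1
G(17) = mex{0,0,0} = 1
G(18) = mex{0,0,3} = 1
G(19) = mex{1,0,1} = 2
G(20) = mex{1,1,1} = 0
G(21) = mex{1,1,2} = 0
G(22) = mex{2,1,0} = 3
G(23) = mex{0,2,0} = 1
G(24) = mex{0,0,0} = 1
G(25) = mex{3,0,1} = 2
G_A(25) = 2.
Stack B, S = {1, 2, 3, 8, 9}:
n :  0  1  2  3  4  5  6  7  8  9 10 11 12 13 14 15 16 17 18 19 20
G :  0  1  2  3  0  1  2  3  4  5  0  1  2  3  0  1  2  3  4  5  0
G_B(20) = 0.
Combined Grundy value = 2 ⊕ 0 = 2.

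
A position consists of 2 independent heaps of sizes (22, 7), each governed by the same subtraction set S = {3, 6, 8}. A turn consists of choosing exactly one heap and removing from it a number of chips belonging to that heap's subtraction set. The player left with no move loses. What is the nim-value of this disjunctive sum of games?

2

All heaps use S = {3, 6, 8}:
n :  0  1  2  3  4  5  6  7  8  9 10 11 12 13 14 15 16 17 18 19 20 21 22
G :  0  0  0  1  1  1  2  2  2  3  3  0  0  0  1  1  1  2  2  2  3  3  0
Heap A: G(22) = 0.
Heap B: G(7) = 2.
Combined Grundy value = 0 ⊕ 2 = 2.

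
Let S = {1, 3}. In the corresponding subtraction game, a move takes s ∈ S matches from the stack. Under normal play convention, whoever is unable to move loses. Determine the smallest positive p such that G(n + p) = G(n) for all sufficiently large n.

G(0) = 0
G(1) = mex{0} = 1
G(2) = mex{1} = 0
G(3) = mex{0,0} = 1
G(4) = mex{1,1} = 0
G(5) = mex{0,0} = 1
G(6) = mex{1,1} = 0
G(7) = mex{0,0} = 1
G(8) = mex{1,1} = 0
G(9) = mex{0,0} = 1
G(10) = mex{1,1} = 0
G(11) = mex{0,0} = 1
G(12) = mex{1,1} = 0
G(13) = mex{0,0} = 1
G(14) = mex{1,1} = 0
G(n+2) = G(n) holds for n = 0,…,2 (a full window of length max(S) = 3), so the sequence is purely periodic with period 2.

2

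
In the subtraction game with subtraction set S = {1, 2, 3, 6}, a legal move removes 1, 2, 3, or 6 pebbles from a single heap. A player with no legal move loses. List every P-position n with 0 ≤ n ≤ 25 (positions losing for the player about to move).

G(0) = 0
G(1) = mex{0} = 1
G(2) = mex{1,0} = 2
G(3) = mex{2,1,0} = 3
G(4) = mex{3,2,1} = 0
G(5) = mex{0,3,2} = 1
G(6) = mex{1,0,3,0} = 2
G(7) = mex{2,1,0,1} = 3
G(8) = mex{3,2,1,2} = 0
G(9) = mex{0,3,2,3} = 1
G(10) = mex{1,0,3,0} = 2
G(11) = mex{2,1,0,1} = 3
G(12) = mex{3,2,1,2} = 0
G(13) = mex{0,3,2,3} = 1
G(14) = mex{1,0,3,0} = 2
G(15) = mex{2,1,0,1} = 3
G(16) = mex{3,2,1,2} = 0
G(17) = mex{0,3,2,3} = 1
G(18) = mex{1,0,3,0} = 2
G(19) = mex{2,1,0,1} = 3
G(20) = mex{3,2,1,2} = 0
G(21) = mex{0,3,2,3} = 1
G(22) = mex{1,0,3,0} = 2
G(23) = mex{2,1,0,1} = 3
G(24) = mex{3,2,1,2} = 0
G(25) = mex{0,3,2,3} = 1
P-positions are exactly the n with G(n) = 0.

0, 4, 8, 12, 16, 20, 24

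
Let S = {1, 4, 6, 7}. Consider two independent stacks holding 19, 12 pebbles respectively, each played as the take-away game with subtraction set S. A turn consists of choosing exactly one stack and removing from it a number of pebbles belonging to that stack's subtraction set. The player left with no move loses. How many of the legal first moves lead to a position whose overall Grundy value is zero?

3

All stacks use S = {1, 4, 6, 7}:
G(0) = 0
G(1) = mex{0} = 1
G(2) = mex{1} = 0
G(3) = mex{0} = 1
G(4) = mex{1,0} = 2
G(5) = mex{2,1} = 0
G(6) = mex{0,0,0} = 1
G(7) = mex{1,1,1,0} = 2
G(8) = mex{2,2,0,1} = 3
G(9) = mex{3,0,1,0} = 2
G(10) = mex{2,1,2,1} = 0
G(11) = mex{0,2,0,2} = 1
G(12) = mex{1,3,1,0} = 2
G(13) = mex{2,2,2,1} = 0
G(14) = mex{0,0,3,2} = 1
G(15) = mex{1,1,2,3} = 0
G(16) = mex{0,2,0,2} = 1
G(17) = mex{1,0,1,0} = 2
G(18) = mex{2,1,2,1} = 0
G(19) = mex{0,0,0,2} = 1
Stack A: G(19) = 1.
Stack B: G(12) = 2.
Combined Grundy value = 1 ⊕ 2 = 3.
A winning move leaves total XOR = 0, i.e. changes one component's Grundy value g to g ⊕ X where X is the current total.
Stack A: need g' = 1⊕3 = 2. Options: 19−1→G=0, 19−4→G=0, 19−6→G=0, 19−7→G=2. Hits: 1.
Stack B: need g' = 2⊕3 = 1. Options: 12−1→G=1, 12−4→G=3, 12−6→G=1, 12−7→G=0. Hits: 2.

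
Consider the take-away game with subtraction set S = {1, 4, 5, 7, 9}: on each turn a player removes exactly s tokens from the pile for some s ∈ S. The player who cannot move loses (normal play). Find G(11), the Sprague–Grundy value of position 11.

n :  0  1  2  3  4  5  6  7  8  9 10 11
G :  0  1  0  1  2  3  2  3  0  1  0  1

1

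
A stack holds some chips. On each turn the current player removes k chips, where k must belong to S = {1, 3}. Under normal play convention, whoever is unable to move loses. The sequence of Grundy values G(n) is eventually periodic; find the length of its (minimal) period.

2

G(0) = 0
G(1) = mex{0} = 1
G(2) = mex{1} = 0
G(3) = mex{0,0} = 1
G(4) = mex{1,1} = 0
G(5) = mex{0,0} = 1
G(6) = mex{1,1} = 0
G(7) = mex{0,0} = 1
G(8) = mex{1,1} = 0
G(9) = mex{0,0} = 1
G(10) = mex{1,1} = 0
G(11) = mex{0,0} = 1
G(12) = mex{1,1} = 0
G(13) = mex{0,0} = 1
G(14) = mex{1,1} = 0
G(n+2) = G(n) holds for n = 0,…,2 (a full window of length max(S) = 3), so the sequence is purely periodic with period 2.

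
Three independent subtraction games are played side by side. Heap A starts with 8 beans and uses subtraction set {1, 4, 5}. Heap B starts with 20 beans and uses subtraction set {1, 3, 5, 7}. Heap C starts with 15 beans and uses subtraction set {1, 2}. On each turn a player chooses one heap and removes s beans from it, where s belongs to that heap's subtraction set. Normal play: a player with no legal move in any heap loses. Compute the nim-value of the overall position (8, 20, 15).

Heap A, S = {1, 4, 5}:
n : 0 1 2 3 4 5 6 7 8
G : 0 1 0 1 2 3 2 3 0
G_A(8) = 0.
Heap B, S = {1, 3, 5, 7}:
G(0) = 0
G(1) = mex{0} = 1
G(2) = mex{1} = 0
G(3) = mex{0,0} = 1
G(4) = mex{1,1} = 0
G(5) = mex{0,0,0} = 1
G(6) = mex{1,1,1} = 0
G(7) = mex{0,0,0,0} = 1
G(8) = mex{1,1,1,1} = 0
G(9) = mex{0,0,0,0} = 1
G(10) = mex{1,1,1,1} = 0
G(11) = mex{0,0,0,0} = 1
G(12) = mex{1,1,1,1} = 0
G(13) = mex{0,0,0,0} = 1
G(14) = mex{1,1,1,1} = 0
G(15) = mex{0,0,0,0} = 1
G(16) = mex{1,1,1,1} = 0
G(17) = mex{0,0,0,0} = 1
G(18) = mex{1,1,1,1} = 0
G(19) = mex{0,0,0,0} = 1
G(20) = mex{1,1,1,1} = 0
G_B(20) = 0.
Heap C, S = {1, 2}:
n :  0  1  2  3  4  5  6  7  8  9 10 11 12 13 14 15
G :  0  1  2  0  1  2  0  1  2  0  1  2  0  1  2  0
G_C(15) = 0.
Combined Grundy value = 0 ⊕ 0 ⊕ 0 = 0.

0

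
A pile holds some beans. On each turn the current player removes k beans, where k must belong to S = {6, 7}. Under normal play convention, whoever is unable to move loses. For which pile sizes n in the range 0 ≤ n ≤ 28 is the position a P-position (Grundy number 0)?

G(0) = 0
G(1) = mex{} = 0
G(2) = mex{} = 0
G(3) = mex{} = 0
G(4) = mex{} = 0
G(5) = mex{} = 0
G(6) = mex{0} = 1
G(7) = mex{0,0} = 1
G(8) = mex{0,0} = 1
G(9) = mex{0,0} = 1
G(10) = mex{0,0} = 1
G(11) = mex{0,0} = 1
G(12) = mex{1,0} = 2
G(13) = mex{1,1} = 0
G(14) = mex{1,1} = 0
G(15) = mex{1,1} = 0
G(16) = mex{1,1} = 0
G(17) = mex{1,1} = 0
G(18) = mex{2,1} = 0
G(19) = mex{0,2} = 1
G(20) = mex{0,0} = 1
G(21) = mex{0,0} = 1
G(22) = mex{0,0} = 1
G(23) = mex{0,0} = 1
G(24) = mex{0,0} = 1
G(25) = mex{1,0} = 2
G(26) = mex{1,1} = 0
G(27) = mex{1,1} = 0
G(28) = mex{1,1} = 0
P-positions are exactly the n with G(n) = 0.

0, 1, 2, 3, 4, 5, 13, 14, 15, 16, 17, 18, 26, 27, 28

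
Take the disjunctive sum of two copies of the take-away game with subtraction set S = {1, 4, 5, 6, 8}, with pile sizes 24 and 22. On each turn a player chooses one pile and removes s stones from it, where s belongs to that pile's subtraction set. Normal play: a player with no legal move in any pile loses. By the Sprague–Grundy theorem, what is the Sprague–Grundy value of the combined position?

0

All piles use S = {1, 4, 5, 6, 8}:
G(0) = 0
G(1) = mex{0} = 1
G(2) = mex{1} = 0
G(3) = mex{0} = 1
G(4) = mex{1,0} = 2
G(5) = mex{2,1,0} = 3
G(6) = mex{3,0,1,0} = 2
G(7) = mex{2,1,0,1} = 3
G(8) = mex{3,2,1,0,0} = 4
G(9) = mex{4,3,2,1,1} = 0
G(10) = mex{0,2,3,2,0} = 1
G(11) = mex{1,3,2,3,1} = 0
G(12) = mex{0,4,3,2,2} = 1
G(13) = mex{1,0,4,3,3} = 2
G(14) = mex{2,1,0,4,2} = 3
G(15) = mex{3,0,1,0,3} = 2
G(16) = mex{2,1,0,1,4} = 3
G(17) = mex{3,2,1,0,0} = 4
G(18) = mex{4,3,2,1,1} = 0
G(19) = mex{0,2,3,2,0} = 1
G(20) = mex{1,3,2,3,1} = 0
G(21) = mex{0,4,3,2,2} = 1
G(22) = mex{1,0,4,3,3} = 2
G(23) = mex{2,1,0,4,2} = 3
G(24) = mex{3,0,1,0,3} = 2
Pile A: G(24) = 2.
Pile B: G(22) = 2.
Combined Grundy value = 2 ⊕ 2 = 0.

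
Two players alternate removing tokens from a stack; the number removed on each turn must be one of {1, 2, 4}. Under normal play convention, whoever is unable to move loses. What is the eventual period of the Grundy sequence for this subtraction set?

n :  0  1  2  3  4  5  6  7  8  9 10 11 12 13 14
G :  0  1  2  0  1  2  0  1  2  0  1  2  0  1  2
G(n+3) = G(n) holds for n = 0,…,3 (a full window of length max(S) = 4), so the sequence is purely periodic with period 3.

3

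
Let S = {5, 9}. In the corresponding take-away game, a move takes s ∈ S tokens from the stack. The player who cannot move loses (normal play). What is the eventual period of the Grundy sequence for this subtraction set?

14

G(0) = 0
G(1) = mex{} = 0
G(2) = mex{} = 0
G(3) = mex{} = 0
G(4) = mex{} = 0
G(5) = mex{0} = 1
G(6) = mex{0} = 1
G(7) = mex{0} = 1
G(8) = mex{0} = 1
G(9) = mex{0,0} = 1
G(10) = mex{1,0} = 2
G(11) = mex{1,0} = 2
G(12) = mex{1,0} = 2
G(13) = mex{1,0} = 2
G(14) = mex{1,1} = 0
G(15) = mex{2,1} = 0
G(16) = mex{2,1} = 0
G(17) = mex{2,1} = 0
G(18) = mex{2,1} = 0
G(19) = mex{0,2} = 1
G(20) = mex{0,2} = 1
G(21) = mex{0,2} = 1
G(22) = mex{0,2} = 1
G(23) = mex{0,0} = 1
G(24) = mex{1,0} = 2
G(25) = mex{1,0} = 2
G(26) = mex{1,0} = 2
G(27) = mex{1,0} = 2
G(28) = mex{1,1} = 0
G(29) = mex{2,1} = 0
G(n+14) = G(n) holds for n = 0,…,8 (a full window of length max(S) = 9), so the sequence is purely periodic with period 14.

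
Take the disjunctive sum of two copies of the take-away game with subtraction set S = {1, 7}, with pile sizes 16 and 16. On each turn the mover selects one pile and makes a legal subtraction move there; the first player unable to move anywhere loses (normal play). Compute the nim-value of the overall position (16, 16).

All piles use S = {1, 7}:
G(0) = 0
G(1) = mex{0} = 1
G(2) = mex{1} = 0
G(3) = mex{0} = 1
G(4) = mex{1} = 0
G(5) = mex{0} = 1
G(6) = mex{1} = 0
G(7) = mex{0,0} = 1
G(8) = mex{1,1} = 0
G(9) = mex{0,0} = 1
G(10) = mex{1,1} = 0
G(11) = mex{0,0} = 1
G(12) = mex{1,1} = 0
G(13) = mex{0,0} = 1
G(14) = mex{1,1} = 0
G(15) = mex{0,0} = 1
G(16) = mex{1,1} = 0
Pile A: G(16) = 0.
Pile B: G(16) = 0.
Combined Grundy value = 0 ⊕ 0 = 0.

0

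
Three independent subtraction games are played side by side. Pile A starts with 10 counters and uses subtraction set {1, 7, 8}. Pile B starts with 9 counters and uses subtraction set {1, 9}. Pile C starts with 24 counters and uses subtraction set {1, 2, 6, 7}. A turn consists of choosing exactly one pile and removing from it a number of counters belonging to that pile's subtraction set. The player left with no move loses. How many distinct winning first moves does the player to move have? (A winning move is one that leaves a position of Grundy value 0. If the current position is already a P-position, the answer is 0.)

Pile A, S = {1, 7, 8}:
n :  0  1  2  3  4  5  6  7  8  9 10
G :  0  1  0  1  0  1  0  1  2  3  2
G_A(10) = 2.
Pile B, S = {1, 9}:
n : 0 1 2 3 4 5 6 7 8 9
G : 0 1 0 1 0 1 0 1 0 1
G_B(9) = 1.
Pile C, S = {1, 2, 6, 7}:
G(0) = 0
G(1) = mex{0} = 1
G(2) = mex{1,0} = 2
G(3) = mex{2,1} = 0
G(4) = mex{0,2} = 1
G(5) = mex{1,0} = 2
G(6) = mex{2,1,0} = 3
G(7) = mex{3,2,1,0} = 4
G(8) = mex{4,3,2,1} = 0
G(9) = mex{0,4,0,2} = 1
G(10) = mex{1,0,1,0} = 2
G(11) = mex{2,1,2,1} = 0
G(12) = mex{0,2,3,2} = 1
G(13) = mex{1,0,4,3} = 2
G(14) = mex{2,1,0,4} = 3
G(15) = mex{3,2,1,0} = 4
G(16) = mex{4,3,2,1} = 0
G(17) = mex{0,4,0,2} = 1
G(18) = mex{1,0,1,0} = 2
G(19) = mex{2,1,2,1} = 0
G(20) = mex{0,2,3,2} = 1
G(21) = mex{1,0,4,3} = 2
G(22) = mex{2,1,0,4} = 3
G(23) = mex{3,2,1,0} = 4
G(24) = mex{4,3,2,1} = 0
G_C(24) = 0.
Combined Grundy value = 2 ⊕ 1 ⊕ 0 = 3.
A winning move leaves total XOR = 0, i.e. changes one component's Grundy value g to g ⊕ X where X is the current total.
Pile A: need g' = 2⊕3 = 1. Options: 10−1→G=3, 10−7→G=1, 10−8→G=0. Hits: 1.
Pile B: need g' = 1⊕3 = 2. Options: 9−1→G=0, 9−9→G=0. Hits: 0.
Pile C: need g' = 0⊕3 = 3. Options: 24−1→G=4, 24−2→G=3, 24−6→G=2, 24−7→G=1. Hits: 1.

2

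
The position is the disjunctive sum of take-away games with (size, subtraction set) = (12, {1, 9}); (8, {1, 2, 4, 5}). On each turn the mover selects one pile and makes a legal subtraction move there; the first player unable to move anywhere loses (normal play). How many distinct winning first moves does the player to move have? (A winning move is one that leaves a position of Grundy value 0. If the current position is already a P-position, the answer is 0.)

2

Pile A, S = {1, 9}:
G(0) = 0
G(1) = mex{0} = 1
G(2) = mex{1} = 0
G(3) = mex{0} = 1
G(4) = mex{1} = 0
G(5) = mex{0} = 1
G(6) = mex{1} = 0
G(7) = mex{0} = 1
G(8) = mex{1} = 0
G(9) = mex{0,0} = 1
G(10) = mex{1,1} = 0
G(11) = mex{0,0} = 1
G(12) = mex{1,1} = 0
G_A(12) = 0.
Pile B, S = {1, 2, 4, 5}:
n : 0 1 2 3 4 5 6 7 8
G : 0 1 2 0 1 2 0 1 2
G_B(8) = 2.
Combined Grundy value = 0 ⊕ 2 = 2.
A winning move leaves total XOR = 0, i.e. changes one component's Grundy value g to g ⊕ X where X is the current total.
Pile A: need g' = 0⊕2 = 2. Options: 12−1→G=1, 12−9→G=1. Hits: 0.
Pile B: need g' = 2⊕2 = 0. Options: 8−1→G=1, 8−2→G=0, 8−4→G=1, 8−5→G=0. Hits: 2.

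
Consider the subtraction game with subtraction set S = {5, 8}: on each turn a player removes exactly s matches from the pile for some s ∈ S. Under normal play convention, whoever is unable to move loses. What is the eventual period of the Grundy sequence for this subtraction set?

13

G(0) = 0
G(1) = mex{} = 0
G(2) = mex{} = 0
G(3) = mex{} = 0
G(4) = mex{} = 0
G(5) = mex{0} = 1
G(6) = mex{0} = 1
G(7) = mex{0} = 1
G(8) = mex{0,0} = 1
G(9) = mex{0,0} = 1
G(10) = mex{1,0} = 2
G(11) = mex{1,0} = 2
G(12) = mex{1,0} = 2
G(13) = mex{1,1} = 0
G(14) = mex{1,1} = 0
G(15) = mex{2,1} = 0
G(16) = mex{2,1} = 0
G(17) = mex{2,1} = 0
G(18) = mex{0,2} = 1
G(19) = mex{0,2} = 1
G(20) = mex{0,2} = 1
G(21) = mex{0,0} = 1
G(22) = mex{0,0} = 1
G(23) = mex{1,0} = 2
G(24) = mex{1,0} = 2
G(25) = mex{1,0} = 2
G(26) = mex{1,1} = 0
G(27) = mex{1,1} = 0
G(n+13) = G(n) holds for n = 0,…,7 (a full window of length max(S) = 8), so the sequence is purely periodic with period 13.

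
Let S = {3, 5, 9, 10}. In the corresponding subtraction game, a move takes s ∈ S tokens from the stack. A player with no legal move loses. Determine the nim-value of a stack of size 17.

1

n :  0  1  2  3  4  5  6  7  8  9 10 11 12 13 14 15 16 17
G :  0  0  0  1  1  1  2  2  0  3  3  1  4  2  0  0  0  1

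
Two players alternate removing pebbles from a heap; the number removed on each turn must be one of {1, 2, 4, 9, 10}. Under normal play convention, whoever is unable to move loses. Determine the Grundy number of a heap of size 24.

2

G(0) = 0
G(1) = mex{0} = 1
G(2) = mex{1,0} = 2
G(3) = mex{2,1} = 0
G(4) = mex{0,2,0} = 1
G(5) = mex{1,0,1} = 2
G(6) = mex{2,1,2} = 0
G(7) = mex{0,2,0} = 1
G(8) = mex{1,0,1} = 2
G(9) = mex{2,1,2,0} = 3
G(10) = mex{3,2,0,1,0} = 4
G(11) = mex{4,3,1,2,1} = 0
G(12) = mex{0,4,2,0,2} = 1
G(13) = mex{1,0,3,1,0} = 2
G(14) = mex{2,1,4,2,1} = 0
G(15) = mex{0,2,0,0,2} = 1
G(16) = mex{1,0,1,1,0} = 2
G(17) = mex{2,1,2,2,1} = 0
G(18) = mex{0,2,0,3,2} = 1
G(19) = mex{1,0,1,4,3} = 2
G(20) = mex{2,1,2,0,4} = 3
G(21) = mex{3,2,0,1,0} = 4
G(22) = mex{4,3,1,2,1} = 0
G(23) = mex{0,4,2,0,2} = 1
G(24) = mex{1,0,3,1,0} = 2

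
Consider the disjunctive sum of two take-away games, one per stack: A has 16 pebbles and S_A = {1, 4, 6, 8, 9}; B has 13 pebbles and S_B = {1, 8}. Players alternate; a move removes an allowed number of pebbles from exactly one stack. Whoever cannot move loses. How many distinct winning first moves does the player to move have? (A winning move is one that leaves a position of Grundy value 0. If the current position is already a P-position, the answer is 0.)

2

Stack A, S = {1, 4, 6, 8, 9}:
G(0) = 0
G(1) = mex{0} = 1
G(2) = mex{1} = 0
G(3) = mex{0} = 1
G(4) = mex{1,0} = 2
G(5) = mex{2,1} = 0
G(6) = mex{0,0,0} = 1
G(7) = mex{1,1,1} = 0
G(8) = mex{0,2,0,0} = 1
G(9) = mex{1,0,1,1,0} = 2
G(10) = mex{2,1,2,0,1} = 3
G(11) = mex{3,0,0,1,0} = 2
G(12) = mex{2,1,1,2,1} = 0
G(13) = mex{0,2,0,0,2} = 1
G(14) = mex{1,3,1,1,0} = 2
G(15) = mex{2,2,2,0,1} = 3
G(16) = mex{3,0,3,1,0} = 2
G_A(16) = 2.
Stack B, S = {1, 8}:
G(0) = 0
G(1) = mex{0} = 1
G(2) = mex{1} = 0
G(3) = mex{0} = 1
G(4) = mex{1} = 0
G(5) = mex{0} = 1
G(6) = mex{1} = 0
G(7) = mex{0} = 1
G(8) = mex{1,0} = 2
G(9) = mex{2,1} = 0
G(10) = mex{0,0} = 1
G(11) = mex{1,1} = 0
G(12) = mex{0,0} = 1
G(13) = mex{1,1} = 0
G_B(13) = 0.
Combined Grundy value = 2 ⊕ 0 = 2.
A winning move leaves total XOR = 0, i.e. changes one component's Grundy value g to g ⊕ X where X is the current total.
Stack A: need g' = 2⊕2 = 0. Options: 16−1→G=3, 16−4→G=0, 16−6→G=3, 16−8→G=1, 16−9→G=0. Hits: 2.
Stack B: need g' = 0⊕2 = 2. Options: 13−1→G=1, 13−8→G=1. Hits: 0.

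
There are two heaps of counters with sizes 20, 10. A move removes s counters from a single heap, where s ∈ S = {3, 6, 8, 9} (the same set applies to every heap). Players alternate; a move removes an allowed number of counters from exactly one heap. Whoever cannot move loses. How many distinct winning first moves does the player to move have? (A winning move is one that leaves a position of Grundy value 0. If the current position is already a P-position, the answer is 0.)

2

All heaps use S = {3, 6, 8, 9}:
n :  0  1  2  3  4  5  6  7  8  9 10 11 12 13 14 15 16 17 18 19 20
G :  0  0  0  1  1  1  2  2  2  3  3  3  0  0  0  1  1  1  2  2  2
Heap A: G(20) = 2.
Heap B: G(10) = 3.
Combined Grundy value = 2 ⊕ 3 = 1.
A winning move leaves total XOR = 0, i.e. changes one component's Grundy value g to g ⊕ X where X is the current total.
Heap A: need g' = 2⊕1 = 3. Options: 20−3→G=1, 20−6→G=0, 20−8→G=0, 20−9→G=3. Hits: 1.
Heap B: need g' = 3⊕1 = 2. Options: 10−3→G=2, 10−6→G=1, 10−8→G=0, 10−9→G=0. Hits: 1.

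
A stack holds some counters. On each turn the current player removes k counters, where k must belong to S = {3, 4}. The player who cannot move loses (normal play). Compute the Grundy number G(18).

G(0) = 0
G(1) = mex{} = 0
G(2) = mex{} = 0
G(3) = mex{0} = 1
G(4) = mex{0,0} = 1
G(5) = mex{0,0} = 1
G(6) = mex{1,0} = 2
G(7) = mex{1,1} = 0
G(8) = mex{1,1} = 0
G(9) = mex{2,1} = 0
G(10) = mex{0,2} = 1
G(11) = mex{0,0} = 1
G(12) = mex{0,0} = 1
G(13) = mex{1,0} = 2
G(14) = mex{1,1} = 0
G(15) = mex{1,1} = 0
G(16) = mex{2,1} = 0
G(17) = mex{0,2} = 1
G(18) = mex{0,0} = 1

1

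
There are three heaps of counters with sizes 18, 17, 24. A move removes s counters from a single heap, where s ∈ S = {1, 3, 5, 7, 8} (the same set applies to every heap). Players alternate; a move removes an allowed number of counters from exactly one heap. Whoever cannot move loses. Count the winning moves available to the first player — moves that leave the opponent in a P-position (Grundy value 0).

All heaps use S = {1, 3, 5, 7, 8}:
n :  0  1  2  3  4  5  6  7  8  9 10 11 12 13 14 15 16 17 18 19 20 21 22 23 24
G :  0  1  0  1  0  1  0  1  2  3  2  3  2  3  2  0  1  0  1  0  1  0  1  2  3
Heap A: G(18) = 1.
Heap B: G(17) = 0.
Heap C: G(24) = 3.
Combined Grundy value = 1 ⊕ 0 ⊕ 3 = 2.
A winning move leaves total XOR = 0, i.e. changes one component's Grundy value g to g ⊕ X where X is the current total.
Heap A: need g' = 1⊕2 = 3. Options: 18−1→G=0, 18−3→G=0, 18−5→G=3, 18−7→G=3, 18−8→G=2. Hits: 2.
Heap B: need g' = 0⊕2 = 2. Options: 17−1→G=1, 17−3→G=2, 17−5→G=2, 17−7→G=2, 17−8→G=3. Hits: 3.
Heap C: need g' = 3⊕2 = 1. Options: 24−1→G=2, 24−3→G=0, 24−5→G=0, 24−7→G=0, 24−8→G=1. Hits: 1.

6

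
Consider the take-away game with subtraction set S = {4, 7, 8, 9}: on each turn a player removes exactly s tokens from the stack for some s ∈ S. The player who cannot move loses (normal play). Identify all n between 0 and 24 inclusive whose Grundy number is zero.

0, 1, 2, 3, 13, 14, 15, 16

G(0) = 0
G(1) = mex{} = 0
G(2) = mex{} = 0
G(3) = mex{} = 0
G(4) = mex{0} = 1
G(5) = mex{0} = 1
G(6) = mex{0} = 1
G(7) = mex{0,0} = 1
G(8) = mex{1,0,0} = 2
G(9) = mex{1,0,0,0} = 2
G(10) = mex{1,0,0,0} = 2
G(11) = mex{1,1,0,0} = 2
G(12) = mex{2,1,1,0} = 3
G(13) = mex{2,1,1,1} = 0
G(14) = mex{2,1,1,1} = 0
G(15) = mex{2,2,1,1} = 0
G(16) = mex{3,2,2,1} = 0
G(17) = mex{0,2,2,2} = 1
G(18) = mex{0,2,2,2} = 1
G(19) = mex{0,3,2,2} = 1
G(20) = mex{0,0,3,2} = 1
G(21) = mex{1,0,0,3} = 2
G(22) = mex{1,0,0,0} = 2
G(23) = mex{1,0,0,0} = 2
G(24) = mex{1,1,0,0} = 2
P-positions are exactly the n with G(n) = 0.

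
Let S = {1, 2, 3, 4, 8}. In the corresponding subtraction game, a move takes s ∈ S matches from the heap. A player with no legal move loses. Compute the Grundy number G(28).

3

G(0) = 0
G(1) = mex{0} = 1
G(2) = mex{1,0} = 2
G(3) = mex{2,1,0} = 3
G(4) = mex{3,2,1,0} = 4
G(5) = mex{4,3,2,1} = 0
G(6) = mex{0,4,3,2} = 1
G(7) = mex{1,0,4,3} = 2
G(8) = mex{2,1,0,4,0} = 3
G(9) = mex{3,2,1,0,1} = 4
G(10) = mex{4,3,2,1,2} = 0
G(11) = mex{0,4,3,2,3} = 1
G(12) = mex{1,0,4,3,4} = 2
G(13) = mex{2,1,0,4,0} = 3
G(14) = mex{3,2,1,0,1} = 4
G(15) = mex{4,3,2,1,2} = 0
G(16) = mex{0,4,3,2,3} = 1
G(17) = mex{1,0,4,3,4} = 2
G(18) = mex{2,1,0,4,0} = 3
G(19) = mex{3,2,1,0,1} = 4
G(20) = mex{4,3,2,1,2} = 0
G(21) = mex{0,4,3,2,3} = 1
G(22) = mex{1,0,4,3,4} = 2
G(23) = mex{2,1,0,4,0} = 3
G(24) = mex{3,2,1,0,1} = 4
G(25) = mex{4,3,2,1,2} = 0
G(26) = mex{0,4,3,2,3} = 1
G(27) = mex{1,0,4,3,4} = 2
G(28) = mex{2,1,0,4,0} = 3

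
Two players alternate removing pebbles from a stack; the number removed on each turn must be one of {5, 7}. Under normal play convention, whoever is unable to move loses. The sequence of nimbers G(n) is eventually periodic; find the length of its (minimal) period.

G(0) = 0
G(1) = mex{} = 0
G(2) = mex{} = 0
G(3) = mex{} = 0
G(4) = mex{} = 0
G(5) = mex{0} = 1
G(6) = mex{0} = 1
G(7) = mex{0,0} = 1
G(8) = mex{0,0} = 1
G(9) = mex{0,0} = 1
G(10) = mex{1,0} = 2
G(11) = mex{1,0} = 2
G(12) = mex{1,1} = 0
G(13) = mex{1,1} = 0
G(14) = mex{1,1} = 0
G(15) = mex{2,1} = 0
G(16) = mex{2,1} = 0
G(17) = mex{0,2} = 1
G(18) = mex{0,2} = 1
G(19) = mex{0,0} = 1
G(20) = mex{0,0} = 1
G(21) = mex{0,0} = 1
G(22) = mex{1,0} = 2
G(23) = mex{1,0} = 2
G(24) = mex{1,1} = 0
G(25) = mex{1,1} = 0
G(n+12) = G(n) holds for n = 0,…,6 (a full window of length max(S) = 7), so the sequence is purely periodic with period 12.

12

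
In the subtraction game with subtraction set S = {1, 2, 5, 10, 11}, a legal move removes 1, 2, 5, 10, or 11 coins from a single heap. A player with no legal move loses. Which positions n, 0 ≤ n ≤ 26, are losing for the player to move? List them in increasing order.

0, 3, 6, 9, 12, 15, 18, 21, 24

n :  0  1  2  3  4  5  6  7  8  9 10 11 12 13 14 15 16 17 18 19 20 21 22 23 24 25 26
G :  0  1  2  0  1  2  0  1  2  0  1  2  0  1  2  0  1  2  0  1  2  0  1  2  0  1  2
P-positions are exactly the n with G(n) = 0.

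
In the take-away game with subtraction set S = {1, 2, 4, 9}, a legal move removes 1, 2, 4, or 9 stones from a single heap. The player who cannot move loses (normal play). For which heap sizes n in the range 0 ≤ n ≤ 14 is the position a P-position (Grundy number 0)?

G(0) = 0
G(1) = mex{0} = 1
G(2) = mex{1,0} = 2
G(3) = mex{2,1} = 0
G(4) = mex{0,2,0} = 1
G(5) = mex{1,0,1} = 2
G(6) = mex{2,1,2} = 0
G(7) = mex{0,2,0} = 1
G(8) = mex{1,0,1} = 2
G(9) = mex{2,1,2,0} = 3
G(10) = mex{3,2,0,1} = 4
G(11) = mex{4,3,1,2} = 0
G(12) = mex{0,4,2,0} = 1
G(13) = mex{1,0,3,1} = 2
G(14) = mex{2,1,4,2} = 0
P-positions are exactly the n with G(n) = 0.

0, 3, 6, 11, 14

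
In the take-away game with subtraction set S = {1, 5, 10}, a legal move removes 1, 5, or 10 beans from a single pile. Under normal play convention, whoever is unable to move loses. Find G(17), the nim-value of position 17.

0

n :  0  1  2  3  4  5  6  7  8  9 10 11 12 13 14 15 16 17
G :  0  1  0  1  0  1  0  1  0  1  2  3  2  3  2  0  1  0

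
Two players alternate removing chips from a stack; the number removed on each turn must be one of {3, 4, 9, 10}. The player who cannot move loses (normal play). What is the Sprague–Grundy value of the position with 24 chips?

G(0) = 0
G(1) = mex{} = 0
G(2) = mex{} = 0
G(3) = mex{0} = 1
G(4) = mex{0,0} = 1
G(5) = mex{0,0} = 1
G(6) = mex{1,0} = 2
G(7) = mex{1,1} = 0
G(8) = mex{1,1} = 0
G(9) = mex{2,1,0} = 3
G(10) = mex{0,2,0,0} = 1
G(11) = mex{0,0,0,0} = 1
G(12) = mex{3,0,1,0} = 2
G(13) = mex{1,3,1,1} = 0
G(14) = mex{1,1,1,1} = 0
G(15) = mex{2,1,2,1} = 0
G(16) = mex{0,2,0,2} = 1
G(17) = mex{0,0,0,0} = 1
G(18) = mex{0,0,3,0} = 1
G(19) = mex{1,0,1,3} = 2
G(20) = mex{1,1,1,1} = 0
G(21) = mex{1,1,2,1} = 0
G(22) = mex{2,1,0,2} = 3
G(23) = mex{0,2,0,0} = 1
G(24) = mex{0,0,0,0} = 1

1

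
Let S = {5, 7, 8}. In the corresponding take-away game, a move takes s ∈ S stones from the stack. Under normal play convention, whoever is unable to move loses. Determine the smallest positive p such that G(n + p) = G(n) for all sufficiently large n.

13

G(0) = 0
G(1) = mex{} = 0
G(2) = mex{} = 0
G(3) = mex{} = 0
G(4) = mex{} = 0
G(5) = mex{0} = 1
G(6) = mex{0} = 1
G(7) = mex{0,0} = 1
G(8) = mex{0,0,0} = 1
G(9) = mex{0,0,0} = 1
G(10) = mex{1,0,0} = 2
G(11) = mex{1,0,0} = 2
G(12) = mex{1,1,0} = 2
G(13) = mex{1,1,1} = 0
G(14) = mex{1,1,1} = 0
G(15) = mex{2,1,1} = 0
G(16) = mex{2,1,1} = 0
G(17) = mex{2,2,1} = 0
G(18) = mex{0,2,2} = 1
G(19) = mex{0,2,2} = 1
G(20) = mex{0,0,2} = 1
G(21) = mex{0,0,0} = 1
G(22) = mex{0,0,0} = 1
G(23) = mex{1,0,0} = 2
G(24) = mex{1,0,0} = 2
G(25) = mex{1,1,0} = 2
G(26) = mex{1,1,1} = 0
G(27) = mex{1,1,1} = 0
G(n+13) = G(n) holds for n = 0,…,7 (a full window of length max(S) = 8), so the sequence is purely periodic with period 13.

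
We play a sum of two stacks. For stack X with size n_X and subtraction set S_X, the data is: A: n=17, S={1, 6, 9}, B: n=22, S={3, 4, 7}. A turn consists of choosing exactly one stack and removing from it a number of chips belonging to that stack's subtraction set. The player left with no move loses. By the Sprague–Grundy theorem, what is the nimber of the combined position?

0

Stack A, S = {1, 6, 9}:
n :  0  1  2  3  4  5  6  7  8  9 10 11 12 13 14 15 16 17
G :  0  1  0  1  0  1  2  0  1  2  3  2  0  1  0  1  2  0
G_A(17) = 0.
Stack B, S = {3, 4, 7}:
G(0) = 0
G(1) = mex{} = 0
G(2) = mex{} = 0
G(3) = mex{0} = 1
G(4) = mex{0,0} = 1
G(5) = mex{0,0} = 1
G(6) = mex{1,0} = 2
G(7) = mex{1,1,0} = 2
G(8) = mex{1,1,0} = 2
G(9) = mex{2,1,0} = 3
G(10) = mex{2,2,1} = 0
G(11) = mex{2,2,1} = 0
G(12) = mex{3,2,1} = 0
G(13) = mex{0,3,2} = 1
G(14) = mex{0,0,2} = 1
G(15) = mex{0,0,2} = 1
G(16) = mex{1,0,3} = 2
G(17) = mex{1,1,0} = 2
G(18) = mex{1,1,0} = 2
G(19) = mex{2,1,0} = 3
G(20) = mex{2,2,1} = 0
G(21) = mex{2,2,1} = 0
G(22) = mex{3,2,1} = 0
G_B(22) = 0.
Combined Grundy value = 0 ⊕ 0 = 0.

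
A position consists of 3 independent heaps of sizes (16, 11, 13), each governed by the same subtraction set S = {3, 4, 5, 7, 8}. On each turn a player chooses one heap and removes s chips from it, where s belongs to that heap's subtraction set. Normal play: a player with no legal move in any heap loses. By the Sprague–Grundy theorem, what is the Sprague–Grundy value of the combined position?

All heaps use S = {3, 4, 5, 7, 8}:
n :  0  1  2  3  4  5  6  7  8  9 10 11 12 13 14 15 16
G :  0  0  0  1  1  1  2  2  2  3  3  0  0  0  1  1  1
Heap A: G(16) = 1.
Heap B: G(11) = 0.
Heap C: G(13) = 0.
Combined Grundy value = 1 ⊕ 0 ⊕ 0 = 1.

1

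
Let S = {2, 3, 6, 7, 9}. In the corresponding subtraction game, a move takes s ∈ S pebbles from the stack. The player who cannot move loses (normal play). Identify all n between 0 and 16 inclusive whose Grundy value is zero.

n :  0  1  2  3  4  5  6  7  8  9 10 11 12 13 14 15 16
G :  0  0  1  1  2  0  3  1  2  2  3  3  4  0  5  1  4
P-positions are exactly the n with G(n) = 0.

0, 1, 5, 13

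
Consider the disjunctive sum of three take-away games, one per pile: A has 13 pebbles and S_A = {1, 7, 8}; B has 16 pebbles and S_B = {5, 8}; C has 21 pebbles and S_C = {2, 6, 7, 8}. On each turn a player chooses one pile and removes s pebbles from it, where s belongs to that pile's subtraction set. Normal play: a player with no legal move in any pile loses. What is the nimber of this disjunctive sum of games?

2

Pile A, S = {1, 7, 8}:
n :  0  1  2  3  4  5  6  7  8  9 10 11 12 13
G :  0  1  0  1  0  1  0  1  2  3  2  3  2  3
G_A(13) = 3.
Pile B, S = {5, 8}:
G(0) = 0
G(1) = mex{} = 0
G(2) = mex{} = 0
G(3) = mex{} = 0
G(4) = mex{} = 0
G(5) = mex{0} = 1
G(6) = mex{0} = 1
G(7) = mex{0} = 1
G(8) = mex{0,0} = 1
G(9) = mex{0,0} = 1
G(10) = mex{1,0} = 2
G(11) = mex{1,0} = 2
G(12) = mex{1,0} = 2
G(13) = mex{1,1} = 0
G(14) = mex{1,1} = 0
G(15) = mex{2,1} = 0
G(16) = mex{2,1} = 0
G_B(16) = 0.
Pile C, S = {2, 6, 7, 8}:
n :  0  1  2  3  4  5  6  7  8  9 10 11 12 13 14 15 16 17 18 19 20 21
G :  0  0  1  1  0  0  1  1  2  2  3  3  2  2  0  0  1  1  0  0  1  1
G_C(21) = 1.
Combined Grundy value = 3 ⊕ 0 ⊕ 1 = 2.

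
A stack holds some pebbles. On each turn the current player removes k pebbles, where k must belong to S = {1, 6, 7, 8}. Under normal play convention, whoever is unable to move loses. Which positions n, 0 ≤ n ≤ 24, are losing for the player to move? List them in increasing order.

0, 2, 4, 13, 15, 17

G(0) = 0
G(1) = mex{0} = 1
G(2) = mex{1} = 0
G(3) = mex{0} = 1
G(4) = mex{1} = 0
G(5) = mex{0} = 1
G(6) = mex{1,0} = 2
G(7) = mex{2,1,0} = 3
G(8) = mex{3,0,1,0} = 2
G(9) = mex{2,1,0,1} = 3
G(10) = mex{3,0,1,0} = 2
G(11) = mex{2,1,0,1} = 3
G(12) = mex{3,2,1,0} = 4
G(13) = mex{4,3,2,1} = 0
G(14) = mex{0,2,3,2} = 1
G(15) = mex{1,3,2,3} = 0
G(16) = mex{0,2,3,2} = 1
G(17) = mex{1,3,2,3} = 0
G(18) = mex{0,4,3,2} = 1
G(19) = mex{1,0,4,3} = 2
G(20) = mex{2,1,0,4} = 3
G(21) = mex{3,0,1,0} = 2
G(22) = mex{2,1,0,1} = 3
G(23) = mex{3,0,1,0} = 2
G(24) = mex{2,1,0,1} = 3
P-positions are exactly the n with G(n) = 0.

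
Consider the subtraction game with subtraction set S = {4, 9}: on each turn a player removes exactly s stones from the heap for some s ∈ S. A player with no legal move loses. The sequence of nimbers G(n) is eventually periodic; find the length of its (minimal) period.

13

n :  0  1  2  3  4  5  6  7  8  9 10 11 12 13 14 15 16 17 18 19 20 21 22 23 24 25 26 27
G :  0  0  0  0  1  1  1  1  0  2  2  2  1  0  0  0  0  1  1  1  1  0  2  2  2  1  0  0
G(n+13) = G(n) holds for n = 0,…,8 (a full window of length max(S) = 9), so the sequence is purely periodic with period 13.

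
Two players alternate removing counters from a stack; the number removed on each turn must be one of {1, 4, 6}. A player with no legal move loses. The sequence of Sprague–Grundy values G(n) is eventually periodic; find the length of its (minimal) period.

5

G(0) = 0
G(1) = mex{0} = 1
G(2) = mex{1} = 0
G(3) = mex{0} = 1
G(4) = mex{1,0} = 2
G(5) = mex{2,1} = 0
G(6) = mex{0,0,0} = 1
G(7) = mex{1,1,1} = 0
G(8) = mex{0,2,0} = 1
G(9) = mex{1,0,1} = 2
G(10) = mex{2,1,2} = 0
G(11) = mex{0,0,0} = 1
G(12) = mex{1,1,1} = 0
G(13) = mex{0,2,0} = 1
G(14) = mex{1,0,1} = 2
G(n+5) = G(n) holds for n = 0,…,5 (a full window of length max(S) = 6), so the sequence is purely periodic with period 5.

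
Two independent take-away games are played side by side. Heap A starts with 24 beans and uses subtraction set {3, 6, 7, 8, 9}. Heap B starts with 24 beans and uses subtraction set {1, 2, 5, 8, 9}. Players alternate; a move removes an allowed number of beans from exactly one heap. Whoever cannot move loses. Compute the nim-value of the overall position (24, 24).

Heap A, S = {3, 6, 7, 8, 9}:
n :  0  1  2  3  4  5  6  7  8  9 10 11 12 13 14 15 16 17 18 19 20 21 22 23 24
G :  0  0  0  1  1  1  2  2  2  3  3  3  0  0  0  1  1  1  2  2  2  3  3  3  0
G_A(24) = 0.
Heap B, S = {1, 2, 5, 8, 9}:
n :  0  1  2  3  4  5  6  7  8  9 10 11 12 13 14 15 16 17 18 19 20 21 22 23 24
G :  0  1  2  0  1  2  0  1  2  3  0  1  2  0  1  2  0  1  2  3  0  1  2  0  1
G_B(24) = 1.
Combined Grundy value = 0 ⊕ 1 = 1.

1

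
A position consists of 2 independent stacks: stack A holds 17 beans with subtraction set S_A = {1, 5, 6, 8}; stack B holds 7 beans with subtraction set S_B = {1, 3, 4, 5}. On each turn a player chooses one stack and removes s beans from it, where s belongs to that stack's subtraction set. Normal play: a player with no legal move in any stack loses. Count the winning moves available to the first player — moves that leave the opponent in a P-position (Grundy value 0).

3

Stack A, S = {1, 5, 6, 8}:
n :  0  1  2  3  4  5  6  7  8  9 10 11 12 13 14 15 16 17
G :  0  1  0  1  0  1  2  3  2  3  2  0  1  0  1  0  1  2
G_A(17) = 2.
Stack B, S = {1, 3, 4, 5}:
n : 0 1 2 3 4 5 6 7
G : 0 1 0 1 2 3 2 3
G_B(7) = 3.
Combined Grundy value = 2 ⊕ 3 = 1.
A winning move leaves total XOR = 0, i.e. changes one component's Grundy value g to g ⊕ X where X is the current total.
Stack A: need g' = 2⊕1 = 3. Options: 17−1→G=1, 17−5→G=1, 17−6→G=0, 17−8→G=3. Hits: 1.
Stack B: need g' = 3⊕1 = 2. Options: 7−1→G=2, 7−3→G=2, 7−4→G=1, 7−5→G=0. Hits: 2.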